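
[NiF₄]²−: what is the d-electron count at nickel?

Ligand charges: each fluoride is −1. With an overall charge of −2 the nickel centre must be in the +2 oxidation state.
Ni sits in group 10, so the d-electron count is 10 − 2 = 8.

d8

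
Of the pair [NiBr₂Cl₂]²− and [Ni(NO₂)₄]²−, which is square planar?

For [NiBr₂Cl₂]²−: Each bromide is −1; each chloride is −1; balancing the −2 overall charge requires Ni(II). Group 10 minus oxidation state 2 gives a d⁸ configuration. Bromide and chloride are weak-field ligands. With weak-field ligands the CFSE gain from square planar is small, so a 3d d⁸ ion takes the sterically preferred tetrahedral geometry. → tetrahedral.
For [Ni(NO₂)₄]²−: Each nitro (N-bound nitrite) is −1; balancing the −2 overall charge requires Ni(II). Nickel is a group-10 element; Ni(II) is therefore d⁸. Nitro (N-bound nitrite) is a strong-field ligand (high in the spectrochemical series). A 3d d⁸ ion with strong-field ligands gains enough CFSE to favour square planar over tetrahedral. → square planar.

[Ni(NO₂)₄]²−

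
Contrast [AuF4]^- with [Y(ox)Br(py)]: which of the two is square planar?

For [AuF4]^-: Ligand charges: each fluoride is −1. With an overall charge of −1 the gold centre must be in the +3 oxidation state. Gold is a group-11 element; Au(III) is therefore d⁸. A 5d d⁸ ion has a large crystal-field splitting; square planar leaves the high-energy d_{x²−y²} orbital empty and maximises CFSE. → square planar.
For [Y(ox)Br(py)]: Summing ligand charges against the 0 overall charge gives an oxidation state of +3 for yttrium. Yttrium is a group-3 element; Y(III) is therefore d⁰. A d⁰ ion has no crystal-field stabilisation preference between square planar and tetrahedral, so four ligands adopt the sterically favoured tetrahedral geometry. → tetrahedral.

[AuF4]^-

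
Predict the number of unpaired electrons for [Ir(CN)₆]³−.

Summing ligand charges against the −3 overall charge gives an oxidation state of +3 for iridium.
Group 9 minus oxidation state 3 gives a d⁶ configuration.
The spin state decides the count: a 5d ion has a large Δₒ and is invariably low-spin.
An octahedral low-spin d⁶ ion is t₂g⁶e_g⁰, giving 0 unpaired electrons.

0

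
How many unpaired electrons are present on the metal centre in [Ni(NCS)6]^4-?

Ligand charges: each isothiocyanate is −1. With an overall charge of −4 the nickel centre must be in the +2 oxidation state.
Nickel is a group-10 element; Ni(II) is therefore d⁸.
In an octahedral field the d⁸ configuration is t₂g⁶e_g² (only one arrangement possible), giving 2 unpaired electrons.

2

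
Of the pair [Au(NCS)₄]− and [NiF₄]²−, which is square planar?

[Au(NCS)₄]−

For [Au(NCS)₄]−: Ligand charges: each isothiocyanate is −1. With an overall charge of −1 the gold centre must be in the +3 oxidation state. Gold is a group-11 element; Au(III) is therefore d⁸. A 5d d⁸ ion has a large crystal-field splitting; square planar leaves the high-energy d_{x²−y²} orbital empty and maximises CFSE. → square planar.
For [NiF₄]²−: Each fluoride is −1; balancing the −2 overall charge requires Ni(II). Group 10 minus oxidation state 2 gives a d⁸ configuration. Fluoride is a weak-field ligand. With weak-field ligands the CFSE gain from square planar is small, so a 3d d⁸ ion takes the sterically preferred tetrahedral geometry. → tetrahedral.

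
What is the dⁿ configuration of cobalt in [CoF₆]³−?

d6

Each fluoride is −1; balancing the −3 overall charge requires Co(III).
Co sits in group 9, so the d-electron count is 9 − 3 = 6.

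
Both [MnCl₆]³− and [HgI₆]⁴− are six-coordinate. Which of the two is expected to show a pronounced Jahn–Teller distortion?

[MnCl₆]³−: Each chloride is −1; balancing the −3 overall charge requires Mn(III). Manganese is a group-7 element; Mn(III) is therefore d⁴. Chloride is a weak-field ligand for a first-row metal, so the complex is high-spin. The t₂g³e_g¹ (high-spin) configuration has an unevenly filled e_g set; the Jahn–Teller theorem predicts a tetragonal distortion (typically axial elongation) to lift the degeneracy.
[HgI₆]⁴−: Each iodide is −1; balancing the −4 overall charge requires Hg(II). Hg sits in group 12, so the d-electron count is 12 − 2 = 10. The d¹⁰ configuration leaves the e_g set evenly filled (or empty) — no strong Jahn–Teller driving force.

[MnCl₆]³−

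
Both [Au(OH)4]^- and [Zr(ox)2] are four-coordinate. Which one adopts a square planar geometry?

For [Au(OH)4]^-: Summing ligand charges against the −1 overall charge gives an oxidation state of +3 for gold. Au sits in group 11, so the d-electron count is 11 − 3 = 8. A 5d d⁸ ion has a large crystal-field splitting; square planar leaves the high-energy d_{x²−y²} orbital empty and maximises CFSE. → square planar.
For [Zr(ox)2]: Summing ligand charges against the 0 overall charge gives an oxidation state of +4 for zirconium. Group 4 minus oxidation state 4 gives a d⁰ configuration. A d⁰ ion has no crystal-field stabilisation preference between square planar and tetrahedral, so four ligands adopt the sterically favoured tetrahedral geometry. → tetrahedral.

[Au(OH)4]^-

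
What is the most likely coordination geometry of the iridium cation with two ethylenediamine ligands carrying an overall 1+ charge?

Summing ligand charges against the +1 overall charge gives an oxidation state of +1 for iridium.
Group 9 minus oxidation state 1 gives a d⁸ configuration.
Counting donor atoms: 2×ethylenediamine (bidentate) → 4 donors. Coordination number = 4.
A 5d d⁸ ion has a large crystal-field splitting; square planar leaves the high-energy d_{x²−y²} orbital empty and maximises CFSE.

square planar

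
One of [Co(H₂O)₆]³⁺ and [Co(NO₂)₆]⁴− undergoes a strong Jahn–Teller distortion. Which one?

[Co(NO₂)₆]⁴−

[Co(H₂O)₆]³⁺: Summing ligand charges against the +3 overall charge gives an oxidation state of +3 for cobalt. Group 9 minus oxidation state 3 gives a d⁶ configuration. Co(III) has an exceptionally large octahedral splitting and is low-spin with essentially every ligand except fluoride. The d⁶ configuration leaves the e_g set evenly filled (or empty) — no strong Jahn–Teller driving force.
[Co(NO₂)₆]⁴−: Summing ligand charges against the −4 overall charge gives an oxidation state of +2 for cobalt. Group 9 minus oxidation state 2 gives a d⁷ configuration. Nitro (N-bound nitrite) is a strong-field ligand (high in the spectrochemical series) for a first-row metal, so the complex is low-spin. The t₂g⁶e_g¹ (low-spin) configuration has an unevenly filled e_g set; the Jahn–Teller theorem predicts a tetragonal distortion (typically axial elongation) to lift the degeneracy.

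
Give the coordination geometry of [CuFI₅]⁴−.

octahedral

Summing ligand charges against the −4 overall charge gives an oxidation state of +2 for copper.
Cu sits in group 11, so the d-electron count is 11 − 2 = 9.
With 6 monodentate ligands the coordination number is 6.
Six donors around a single metal centre give an octahedral coordination sphere.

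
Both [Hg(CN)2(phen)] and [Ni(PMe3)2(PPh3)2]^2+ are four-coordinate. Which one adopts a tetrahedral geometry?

[Hg(CN)2(phen)]

For [Hg(CN)2(phen)]: Ligand charges: each cyanide is −1; 1,10-phenanthroline is neutral. With an overall charge of 0 the mercury centre must be in the +2 oxidation state. Mercury is a group-12 element; Hg(II) is therefore d¹⁰. A d¹⁰ ion has no crystal-field stabilisation preference between square planar and tetrahedral, so four ligands adopt the sterically favoured tetrahedral geometry. → tetrahedral.
For [Ni(PMe3)2(PPh3)2]^2+: Summing ligand charges against the +2 overall charge gives an oxidation state of +2 for nickel. Ni sits in group 10, so the d-electron count is 10 − 2 = 8. Trimethylphosphine and triphenylphosphine are strong-field ligands (high in the spectrochemical series). A 3d d⁸ ion with strong-field ligands gains enough CFSE to favour square planar over tetrahedral. → square planar.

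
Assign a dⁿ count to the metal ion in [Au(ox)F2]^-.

Ligand charges: each oxalate is −2; each fluoride is −1. With an overall charge of −1 the gold centre must be in the +3 oxidation state.
Au sits in group 11, so the d-electron count is 11 − 3 = 8.

d8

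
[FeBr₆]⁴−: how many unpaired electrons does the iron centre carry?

4

Ligand charges: each bromide is −1. With an overall charge of −4 the iron centre must be in the +2 oxidation state.
Iron is a group-8 element; Fe(II) is therefore d⁶.
The spin state decides the count: Bromide is a weak-field ligand for a first-row metal, so the complex is high-spin.
An octahedral high-spin d⁶ ion is t₂g⁴e_g², giving 4 unpaired electrons.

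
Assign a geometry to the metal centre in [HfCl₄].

Ligand charges: each chloride is −1. With an overall charge of 0 the hafnium centre must be in the +4 oxidation state.
Hafnium is a group-4 element; Hf(IV) is therefore d⁰.
Coordination number: 4.
A d⁰ ion has no crystal-field stabilisation preference between square planar and tetrahedral, so four ligands adopt the sterically favoured tetrahedral geometry.

tetrahedral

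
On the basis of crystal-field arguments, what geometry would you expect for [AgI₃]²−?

trigonal planar

Ligand charges: each iodide is −1. With an overall charge of −2 the silver centre must be in the +1 oxidation state.
Silver is a group-11 element; Ag(I) is therefore d¹⁰.
With 3 monodentate ligands the coordination number is 3.
Three ligands around a d¹⁰ centre minimise repulsion in a trigonal-planar arrangement.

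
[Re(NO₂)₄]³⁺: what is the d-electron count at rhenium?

d⁰

Each nitro (N-bound nitrite) is −1; balancing the +3 overall charge requires Re(VII).
Rhenium is a group-7 element; Re(VII) is therefore d⁰.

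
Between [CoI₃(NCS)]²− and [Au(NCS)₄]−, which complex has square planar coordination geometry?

For [CoI₃(NCS)]²−: Ligand charges: each iodide is −1; each isothiocyanate is −1. With an overall charge of −2 the cobalt centre must be in the +2 oxidation state. Cobalt is a group-9 element; Co(II) is therefore d⁷. For a high-spin 3d d⁷ ion with weak-field ligands the small Δₜ gives little square-planar CFSE advantage, so four ligands adopt the sterically favoured tetrahedral geometry. → tetrahedral.
For [Au(NCS)₄]−: Summing ligand charges against the −1 overall charge gives an oxidation state of +3 for gold. Au sits in group 11, so the d-electron count is 11 − 3 = 8. A 5d d⁸ ion has a large crystal-field splitting; square planar leaves the high-energy d_{x²−y²} orbital empty and maximises CFSE. → square planar.

[Au(NCS)₄]−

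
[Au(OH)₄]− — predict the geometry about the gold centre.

square planar

Ligand charges: each hydroxide is −1. With an overall charge of −1 the gold centre must be in the +3 oxidation state.
Gold is a group-11 element; Au(III) is therefore d⁸.
With 4 monodentate ligands the coordination number is 4.
A 5d d⁸ ion has a large crystal-field splitting; square planar leaves the high-energy d_{x²−y²} orbital empty and maximises CFSE.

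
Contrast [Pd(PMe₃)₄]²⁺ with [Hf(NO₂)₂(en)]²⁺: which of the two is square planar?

[Pd(PMe₃)₄]²⁺

For [Pd(PMe₃)₄]²⁺: Ligand charges: trimethylphosphine is neutral. With an overall charge of +2 the palladium centre must be in the +2 oxidation state. Palladium is a group-10 element; Pd(II) is therefore d⁸. A 4d d⁸ ion has a large crystal-field splitting; square planar leaves the high-energy d_{x²−y²} orbital empty and maximises CFSE. → square planar.
For [Hf(NO₂)₂(en)]²⁺: Summing ligand charges against the +2 overall charge gives an oxidation state of +4 for hafnium. Hafnium is a group-4 element; Hf(IV) is therefore d⁰. A d⁰ ion has no crystal-field stabilisation preference between square planar and tetrahedral, so four ligands adopt the sterically favoured tetrahedral geometry. → tetrahedral.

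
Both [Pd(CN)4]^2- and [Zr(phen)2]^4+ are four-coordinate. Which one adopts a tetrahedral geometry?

[Zr(phen)2]^4+

For [Pd(CN)4]^2-: Summing ligand charges against the −2 overall charge gives an oxidation state of +2 for palladium. Pd sits in group 10, so the d-electron count is 10 − 2 = 8. A 4d d⁸ ion has a large crystal-field splitting; square planar leaves the high-energy d_{x²−y²} orbital empty and maximises CFSE. → square planar.
For [Zr(phen)2]^4+: 1,10-phenanthroline is neutral; balancing the +4 overall charge requires Zr(IV). Zr sits in group 4, so the d-electron count is 4 − 4 = 0. A d⁰ ion has no crystal-field stabilisation preference between square planar and tetrahedral, so four ligands adopt the sterically favoured tetrahedral geometry. → tetrahedral.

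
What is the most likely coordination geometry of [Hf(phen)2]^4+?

Ligand charges: 1,10-phenanthroline is neutral. With an overall charge of +4 the hafnium centre must be in the +4 oxidation state.
Hafnium is a group-4 element; Hf(IV) is therefore d⁰.
Counting donor atoms: 2×1,10-phenanthroline (bidentate) → 4 donors. Coordination number = 4.
A d⁰ ion has no crystal-field stabilisation preference between square planar and tetrahedral, so four ligands adopt the sterically favoured tetrahedral geometry.

tetrahedral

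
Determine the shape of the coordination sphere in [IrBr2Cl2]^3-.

Ligand charges: each bromide is −1; each chloride is −1. With an overall charge of −3 the iridium centre must be in the +1 oxidation state.
Group 9 minus oxidation state 1 gives a d⁸ configuration.
Coordination number: 4.
A 5d d⁸ ion has a large crystal-field splitting; square planar leaves the high-energy d_{x²−y²} orbital empty and maximises CFSE.

square planar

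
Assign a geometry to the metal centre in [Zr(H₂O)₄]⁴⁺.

tetrahedral

Summing ligand charges against the +4 overall charge gives an oxidation state of +4 for zirconium.
Zirconium is a group-4 element; Zr(IV) is therefore d⁰.
With 4 monodentate ligands the coordination number is 4.
A d⁰ ion has no crystal-field stabilisation preference between square planar and tetrahedral, so four ligands adopt the sterically favoured tetrahedral geometry.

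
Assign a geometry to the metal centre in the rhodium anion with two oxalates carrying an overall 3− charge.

Each oxalate is −2; balancing the −3 overall charge requires Rh(I).
Rh sits in group 9, so the d-electron count is 9 − 1 = 8.
Counting donor atoms: 2×oxalate (bidentate) → 4 donors. Coordination number = 4.
A 4d d⁸ ion has a large crystal-field splitting; square planar leaves the high-energy d_{x²−y²} orbital empty and maximises CFSE.

square planar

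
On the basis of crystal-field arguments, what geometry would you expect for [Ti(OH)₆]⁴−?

Ligand charges: each hydroxide is −1. With an overall charge of −4 the titanium centre must be in the +2 oxidation state.
Titanium is a group-4 element; Ti(II) is therefore d².
With 6 monodentate ligands the coordination number is 6.
Six donors around a single metal centre give an octahedral coordination sphere.

octahedral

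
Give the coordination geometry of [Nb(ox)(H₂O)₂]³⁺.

tetrahedral

Ligand charges: each oxalate is −2; water is neutral. With an overall charge of +3 the niobium centre must be in the +5 oxidation state.
Nb sits in group 5, so the d-electron count is 5 − 5 = 0.
Counting donor atoms: 1×oxalate (bidentate) → 2 donors; 2×water (monodentate) → 2 donors. Coordination number = 4.
A d⁰ ion has no crystal-field stabilisation preference between square planar and tetrahedral, so four ligands adopt the sterically favoured tetrahedral geometry.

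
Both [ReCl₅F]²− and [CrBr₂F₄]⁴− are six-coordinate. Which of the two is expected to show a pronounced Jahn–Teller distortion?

[CrBr₂F₄]⁴−

[ReCl₅F]²−: Summing ligand charges against the −2 overall charge gives an oxidation state of +4 for rhenium. Group 7 minus oxidation state 4 gives a d³ configuration. The d³ configuration leaves the e_g set evenly filled (or empty) — no strong Jahn–Teller driving force.
[CrBr₂F₄]⁴−: Ligand charges: each bromide is −1; each fluoride is −1. With an overall charge of −4 the chromium centre must be in the +2 oxidation state. Group 6 minus oxidation state 2 gives a d⁴ configuration. Bromide and fluoride are weak-field ligands for a first-row metal, so the complex is high-spin. The t₂g³e_g¹ (high-spin) configuration has an unevenly filled e_g set; the Jahn–Teller theorem predicts a tetragonal distortion (typically axial elongation) to lift the degeneracy.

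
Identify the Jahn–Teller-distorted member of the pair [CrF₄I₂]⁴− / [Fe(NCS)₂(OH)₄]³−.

[CrF₄I₂]⁴−: Ligand charges: each fluoride is −1; each iodide is −1. With an overall charge of −4 the chromium centre must be in the +2 oxidation state. Cr sits in group 6, so the d-electron count is 6 − 2 = 4. Fluoride and iodide are weak-field ligands for a first-row metal, so the complex is high-spin. The t₂g³e_g¹ (high-spin) configuration has an unevenly filled e_g set; the Jahn–Teller theorem predicts a tetragonal distortion (typically axial elongation) to lift the degeneracy.
[Fe(NCS)₂(OH)₄]³−: Each isothiocyanate is −1; each hydroxide is −1; balancing the −3 overall charge requires Fe(III). Fe sits in group 8, so the d-electron count is 8 − 3 = 5. Hydroxide and isothiocyanate are weak-field ligands for a first-row metal, so the complex is high-spin. The d⁵ configuration leaves the e_g set evenly filled (or empty) — no strong Jahn–Teller driving force.

[CrF₄I₂]⁴−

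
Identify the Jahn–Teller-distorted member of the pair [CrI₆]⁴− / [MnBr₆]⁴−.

[CrI₆]⁴−

[CrI₆]⁴−: Ligand charges: each iodide is −1. With an overall charge of −4 the chromium centre must be in the +2 oxidation state. Cr sits in group 6, so the d-electron count is 6 − 2 = 4. Iodide is a weak-field ligand for a first-row metal, so the complex is high-spin. The t₂g³e_g¹ (high-spin) configuration has an unevenly filled e_g set; the Jahn–Teller theorem predicts a tetragonal distortion (typically axial elongation) to lift the degeneracy.
[MnBr₆]⁴−: Summing ligand charges against the −4 overall charge gives an oxidation state of +2 for manganese. Manganese is a group-7 element; Mn(II) is therefore d⁵. Bromide is a weak-field ligand for a first-row metal, so the complex is high-spin. The d⁵ configuration leaves the e_g set evenly filled (or empty) — no strong Jahn–Teller driving force.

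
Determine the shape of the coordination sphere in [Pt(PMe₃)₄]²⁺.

Trimethylphosphine is neutral; balancing the +2 overall charge requires Pt(II).
Pt sits in group 10, so the d-electron count is 10 − 2 = 8.
With 4 monodentate ligands the coordination number is 4.
A 5d d⁸ ion has a large crystal-field splitting; square planar leaves the high-energy d_{x²−y²} orbital empty and maximises CFSE.

square planar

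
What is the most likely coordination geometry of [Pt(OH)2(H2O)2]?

square planar

Ligand charges: each hydroxide is −1; water is neutral. With an overall charge of 0 the platinum centre must be in the +2 oxidation state.
Pt sits in group 10, so the d-electron count is 10 − 2 = 8.
With 4 monodentate ligands the coordination number is 4.
A 5d d⁸ ion has a large crystal-field splitting; square planar leaves the high-energy d_{x²−y²} orbital empty and maximises CFSE.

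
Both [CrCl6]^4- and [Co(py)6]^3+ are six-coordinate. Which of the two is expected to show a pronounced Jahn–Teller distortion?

[CrCl6]^4-: Each chloride is −1; balancing the −4 overall charge requires Cr(II). Chromium is a group-6 element; Cr(II) is therefore d⁴. Chloride is a weak-field ligand for a first-row metal, so the complex is high-spin. The t₂g³e_g¹ (high-spin) configuration has an unevenly filled e_g set; the Jahn–Teller theorem predicts a tetragonal distortion (typically axial elongation) to lift the degeneracy.
[Co(py)6]^3+: Summing ligand charges against the +3 overall charge gives an oxidation state of +3 for cobalt. Cobalt is a group-9 element; Co(III) is therefore d⁶. Co(III) has an exceptionally large octahedral splitting and is low-spin with essentially every ligand except fluoride. The d⁶ configuration leaves the e_g set evenly filled (or empty) — no strong Jahn–Teller driving force.

[CrCl6]^4-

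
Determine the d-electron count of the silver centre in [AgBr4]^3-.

Each bromide is −1; balancing the −3 overall charge requires Ag(I).
Group 11 minus oxidation state 1 gives a d¹⁰ configuration.

d¹⁰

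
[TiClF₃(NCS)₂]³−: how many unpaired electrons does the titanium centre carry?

Summing ligand charges against the −3 overall charge gives an oxidation state of +3 for titanium.
Titanium is a group-4 element; Ti(III) is therefore d¹.
In an octahedral field the d¹ configuration is t₂g¹e_g⁰ (only one arrangement possible), giving 1 unpaired electron.

1 unpaired electron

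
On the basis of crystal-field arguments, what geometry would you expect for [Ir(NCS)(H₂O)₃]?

square planar

Each isothiocyanate is −1; water is neutral; balancing the 0 overall charge requires Ir(I).
Iridium is a group-9 element; Ir(I) is therefore d⁸.
With 4 monodentate ligands the coordination number is 4.
A 5d d⁸ ion has a large crystal-field splitting; square planar leaves the high-energy d_{x²−y²} orbital empty and maximises CFSE.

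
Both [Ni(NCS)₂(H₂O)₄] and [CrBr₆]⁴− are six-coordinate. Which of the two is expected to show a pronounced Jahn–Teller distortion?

[Ni(NCS)₂(H₂O)₄]: Summing ligand charges against the 0 overall charge gives an oxidation state of +2 for nickel. Group 10 minus oxidation state 2 gives a d⁸ configuration. The d⁸ configuration leaves the e_g set evenly filled (or empty) — no strong Jahn–Teller driving force.
[CrBr₆]⁴−: Summing ligand charges against the −4 overall charge gives an oxidation state of +2 for chromium. Cr sits in group 6, so the d-electron count is 6 − 2 = 4. Bromide is a weak-field ligand for a first-row metal, so the complex is high-spin. The t₂g³e_g¹ (high-spin) configuration has an unevenly filled e_g set; the Jahn–Teller theorem predicts a tetragonal distortion (typically axial elongation) to lift the degeneracy.

[CrBr₆]⁴−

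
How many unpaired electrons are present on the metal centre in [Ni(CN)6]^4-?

Each cyanide is −1; balancing the −4 overall charge requires Ni(II).
Ni sits in group 10, so the d-electron count is 10 − 2 = 8.
In an octahedral field the d⁸ configuration is t₂g⁶e_g² (only one arrangement possible), giving 2 unpaired electrons.

2 unpaired electrons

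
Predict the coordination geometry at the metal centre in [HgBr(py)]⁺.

linear

Ligand charges: each bromide is −1; pyridine is neutral. With an overall charge of +1 the mercury centre must be in the +2 oxidation state.
Hg sits in group 12, so the d-electron count is 12 − 2 = 10.
With 2 monodentate ligands the coordination number is 2.
A d¹⁰ ion with only two ligands adopts a linear arrangement (sp hybridisation; no CFSE preference).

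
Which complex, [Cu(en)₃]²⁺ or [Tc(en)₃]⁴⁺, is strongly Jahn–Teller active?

[Cu(en)₃]²⁺

[Cu(en)₃]²⁺: Ligand charges: ethylenediamine is neutral. With an overall charge of +2 the copper centre must be in the +2 oxidation state. Cu sits in group 11, so the d-electron count is 11 − 2 = 9. The t₂g⁶e_g³ configuration has an unevenly filled e_g set; the Jahn–Teller theorem predicts a tetragonal distortion (typically axial elongation) to lift the degeneracy.
[Tc(en)₃]⁴⁺: Ligand charges: ethylenediamine is neutral. With an overall charge of +4 the technetium centre must be in the +4 oxidation state. Group 7 minus oxidation state 4 gives a d³ configuration. The d³ configuration leaves the e_g set evenly filled (or empty) — no strong Jahn–Teller driving force.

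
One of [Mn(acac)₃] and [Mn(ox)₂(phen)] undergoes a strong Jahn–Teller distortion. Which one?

[Mn(acac)₃]

[Mn(acac)₃]: Ligand charges: each acetylacetonate is −1. With an overall charge of 0 the manganese centre must be in the +3 oxidation state. Manganese is a group-7 element; Mn(III) is therefore d⁴. Acetylacetonate is a weak-field ligand for a first-row metal, so the complex is high-spin. The t₂g³e_g¹ (high-spin) configuration has an unevenly filled e_g set; the Jahn–Teller theorem predicts a tetragonal distortion (typically axial elongation) to lift the degeneracy.
[Mn(ox)₂(phen)]: Summing ligand charges against the 0 overall charge gives an oxidation state of +4 for manganese. Manganese is a group-7 element; Mn(IV) is therefore d³. The d³ configuration leaves the e_g set evenly filled (or empty) — no strong Jahn–Teller driving force.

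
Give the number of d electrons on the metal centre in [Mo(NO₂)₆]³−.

Summing ligand charges against the −3 overall charge gives an oxidation state of +3 for molybdenum.
Group 6 minus oxidation state 3 gives a d³ configuration.

d³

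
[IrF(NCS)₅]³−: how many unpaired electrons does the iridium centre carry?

0 unpaired electrons

Summing ligand charges against the −3 overall charge gives an oxidation state of +3 for iridium.
Ir sits in group 9, so the d-electron count is 9 − 3 = 6.
The spin state decides the count: a 5d ion has a large Δₒ and is invariably low-spin.
An octahedral low-spin d⁶ ion is t₂g⁶e_g⁰, giving 0 unpaired electrons.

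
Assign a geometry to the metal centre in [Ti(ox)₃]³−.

octahedral

Summing ligand charges against the −3 overall charge gives an oxidation state of +3 for titanium.
Titanium is a group-4 element; Ti(III) is therefore d¹.
Counting donor atoms: 3×oxalate (bidentate) → 6 donors. Coordination number = 6.
Six donors around a single metal centre give an octahedral coordination sphere.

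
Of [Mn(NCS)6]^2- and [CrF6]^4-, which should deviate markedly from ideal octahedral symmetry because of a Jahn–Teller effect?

[Mn(NCS)6]^2-: Each isothiocyanate is −1; balancing the −2 overall charge requires Mn(IV). Mn sits in group 7, so the d-electron count is 7 − 4 = 3. The d³ configuration leaves the e_g set evenly filled (or empty) — no strong Jahn–Teller driving force.
[CrF6]^4-: Summing ligand charges against the −4 overall charge gives an oxidation state of +2 for chromium. Cr sits in group 6, so the d-electron count is 6 − 2 = 4. Fluoride is a weak-field ligand for a first-row metal, so the complex is high-spin. The t₂g³e_g¹ (high-spin) configuration has an unevenly filled e_g set; the Jahn–Teller theorem predicts a tetragonal distortion (typically axial elongation) to lift the degeneracy.

[CrF6]^4-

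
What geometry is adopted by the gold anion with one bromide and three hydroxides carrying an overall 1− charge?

square planar

Summing ligand charges against the −1 overall charge gives an oxidation state of +3 for gold.
Group 11 minus oxidation state 3 gives a d⁸ configuration.
With 4 monodentate ligands the coordination number is 4.
A 5d d⁸ ion has a large crystal-field splitting; square planar leaves the high-energy d_{x²−y²} orbital empty and maximises CFSE.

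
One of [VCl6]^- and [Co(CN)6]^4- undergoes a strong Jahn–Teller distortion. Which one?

[Co(CN)6]^4-

[VCl6]^-: Each chloride is −1; balancing the −1 overall charge requires V(V). Vanadium is a group-5 element; V(V) is therefore d⁰. The d⁰ configuration leaves the e_g set evenly filled (or empty) — no strong Jahn–Teller driving force.
[Co(CN)6]^4-: Each cyanide is −1; balancing the −4 overall charge requires Co(II). Cobalt is a group-9 element; Co(II) is therefore d⁷. Cyanide is a strong-field ligand (high in the spectrochemical series) for a first-row metal, so the complex is low-spin. The t₂g⁶e_g¹ (low-spin) configuration has an unevenly filled e_g set; the Jahn–Teller theorem predicts a tetragonal distortion (typically axial elongation) to lift the degeneracy.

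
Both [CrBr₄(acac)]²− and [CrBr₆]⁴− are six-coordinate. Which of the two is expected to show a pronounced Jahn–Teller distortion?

[CrBr₆]⁴−

[CrBr₄(acac)]²−: Each bromide is −1; each acetylacetonate is −1; balancing the −2 overall charge requires Cr(III). Cr sits in group 6, so the d-electron count is 6 − 3 = 3. The d³ configuration leaves the e_g set evenly filled (or empty) — no strong Jahn–Teller driving force.
[CrBr₆]⁴−: Each bromide is −1; balancing the −4 overall charge requires Cr(II). Chromium is a group-6 element; Cr(II) is therefore d⁴. Bromide is a weak-field ligand for a first-row metal, so the complex is high-spin. The t₂g³e_g¹ (high-spin) configuration has an unevenly filled e_g set; the Jahn–Teller theorem predicts a tetragonal distortion (typically axial elongation) to lift the degeneracy.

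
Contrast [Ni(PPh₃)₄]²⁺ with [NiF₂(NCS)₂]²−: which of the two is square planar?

[Ni(PPh₃)₄]²⁺

For [Ni(PPh₃)₄]²⁺: Summing ligand charges against the +2 overall charge gives an oxidation state of +2 for nickel. Group 10 minus oxidation state 2 gives a d⁸ configuration. Triphenylphosphine is a strong-field ligand (high in the spectrochemical series). A 3d d⁸ ion with strong-field ligands gains enough CFSE to favour square planar over tetrahedral. → square planar.
For [NiF₂(NCS)₂]²−: Ligand charges: each fluoride is −1; each isothiocyanate is −1. With an overall charge of −2 the nickel centre must be in the +2 oxidation state. Group 10 minus oxidation state 2 gives a d⁸ configuration. Fluoride and isothiocyanate are weak-field ligands. With weak-field ligands the CFSE gain from square planar is small, so a 3d d⁸ ion takes the sterically preferred tetrahedral geometry. → tetrahedral.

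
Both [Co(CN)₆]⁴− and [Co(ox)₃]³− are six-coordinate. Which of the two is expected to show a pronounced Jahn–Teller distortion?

[Co(CN)₆]⁴−

[Co(CN)₆]⁴−: Each cyanide is −1; balancing the −4 overall charge requires Co(II). Co sits in group 9, so the d-electron count is 9 − 2 = 7. Cyanide is a strong-field ligand (high in the spectrochemical series) for a first-row metal, so the complex is low-spin. The t₂g⁶e_g¹ (low-spin) configuration has an unevenly filled e_g set; the Jahn–Teller theorem predicts a tetragonal distortion (typically axial elongation) to lift the degeneracy.
[Co(ox)₃]³−: Ligand charges: each oxalate is −2. With an overall charge of −3 the cobalt centre must be in the +3 oxidation state. Co sits in group 9, so the d-electron count is 9 − 3 = 6. Co(III) has an exceptionally large octahedral splitting and is low-spin with essentially every ligand except fluoride. The d⁶ configuration leaves the e_g set evenly filled (or empty) — no strong Jahn–Teller driving force.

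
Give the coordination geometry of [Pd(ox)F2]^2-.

square planar

Summing ligand charges against the −2 overall charge gives an oxidation state of +2 for palladium.
Palladium is a group-10 element; Pd(II) is therefore d⁸.
Counting donor atoms: 1×oxalate (bidentate) → 2 donors; 2×fluoride (monodentate) → 2 donors. Coordination number = 4.
A 4d d⁸ ion has a large crystal-field splitting; square planar leaves the high-energy d_{x²−y²} orbital empty and maximises CFSE.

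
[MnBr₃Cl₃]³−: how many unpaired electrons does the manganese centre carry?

4 unpaired electrons

Summing ligand charges against the −3 overall charge gives an oxidation state of +3 for manganese.
Mn sits in group 7, so the d-electron count is 7 − 3 = 4.
The spin state decides the count: Bromide and chloride are weak-field ligands for a first-row metal, so the complex is high-spin.
An octahedral high-spin d⁴ ion is t₂g³e_g¹, giving 4 unpaired electrons.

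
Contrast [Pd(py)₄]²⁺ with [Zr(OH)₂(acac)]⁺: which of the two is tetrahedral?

[Zr(OH)₂(acac)]⁺

For [Pd(py)₄]²⁺: Summing ligand charges against the +2 overall charge gives an oxidation state of +2 for palladium. Palladium is a group-10 element; Pd(II) is therefore d⁸. A 4d d⁸ ion has a large crystal-field splitting; square planar leaves the high-energy d_{x²−y²} orbital empty and maximises CFSE. → square planar.
For [Zr(OH)₂(acac)]⁺: Each hydroxide is −1; each acetylacetonate is −1; balancing the +1 overall charge requires Zr(IV). Group 4 minus oxidation state 4 gives a d⁰ configuration. A d⁰ ion has no crystal-field stabilisation preference between square planar and tetrahedral, so four ligands adopt the sterically favoured tetrahedral geometry. → tetrahedral.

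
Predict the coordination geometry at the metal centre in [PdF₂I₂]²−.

Ligand charges: each fluoride is −1; each iodide is −1. With an overall charge of −2 the palladium centre must be in the +2 oxidation state.
Pd sits in group 10, so the d-electron count is 10 − 2 = 8.
With 4 monodentate ligands the coordination number is 4.
A 4d d⁸ ion has a large crystal-field splitting; square planar leaves the high-energy d_{x²−y²} orbital empty and maximises CFSE.

square planar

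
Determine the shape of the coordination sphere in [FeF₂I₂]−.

tetrahedral

Each fluoride is −1; each iodide is −1; balancing the −1 overall charge requires Fe(III).
Group 8 minus oxidation state 3 gives a d⁵ configuration.
Coordination number: 4.
Fluoride and iodide are weak-field ligands.
A high-spin d⁵ ion has zero CFSE in either geometry, so four ligands adopt the sterically favoured tetrahedral geometry.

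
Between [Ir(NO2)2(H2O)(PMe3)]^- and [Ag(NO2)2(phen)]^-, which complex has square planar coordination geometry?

[Ir(NO2)2(H2O)(PMe3)]^-

For [Ir(NO2)2(H2O)(PMe3)]^-: Summing ligand charges against the −1 overall charge gives an oxidation state of +1 for iridium. Iridium is a group-9 element; Ir(I) is therefore d⁸. A 5d d⁸ ion has a large crystal-field splitting; square planar leaves the high-energy d_{x²−y²} orbital empty and maximises CFSE. → square planar.
For [Ag(NO2)2(phen)]^-: Ligand charges: each nitro (N-bound nitrite) is −1; 1,10-phenanthroline is neutral. With an overall charge of −1 the silver centre must be in the +1 oxidation state. Silver is a group-11 element; Ag(I) is therefore d¹⁰. A d¹⁰ ion has no crystal-field stabilisation preference between square planar and tetrahedral, so four ligands adopt the sterically favoured tetrahedral geometry. → tetrahedral.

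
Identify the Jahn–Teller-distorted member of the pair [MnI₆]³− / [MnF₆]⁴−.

[MnI₆]³−: Each iodide is −1; balancing the −3 overall charge requires Mn(III). Manganese is a group-7 element; Mn(III) is therefore d⁴. Iodide is a weak-field ligand for a first-row metal, so the complex is high-spin. The t₂g³e_g¹ (high-spin) configuration has an unevenly filled e_g set; the Jahn–Teller theorem predicts a tetragonal distortion (typically axial elongation) to lift the degeneracy.
[MnF₆]⁴−: Each fluoride is −1; balancing the −4 overall charge requires Mn(II). Group 7 minus oxidation state 2 gives a d⁵ configuration. Fluoride is a weak-field ligand for a first-row metal, so the complex is high-spin. The d⁵ configuration leaves the e_g set evenly filled (or empty) — no strong Jahn–Teller driving force.

[MnI₆]³−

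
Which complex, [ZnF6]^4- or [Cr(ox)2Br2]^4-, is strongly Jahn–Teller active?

[Cr(ox)2Br2]^4-

[ZnF6]^4-: Ligand charges: each fluoride is −1. With an overall charge of −4 the zinc centre must be in the +2 oxidation state. Group 12 minus oxidation state 2 gives a d¹⁰ configuration. The d¹⁰ configuration leaves the e_g set evenly filled (or empty) — no strong Jahn–Teller driving force.
[Cr(ox)2Br2]^4-: Ligand charges: each oxalate is −2; each bromide is −1. With an overall charge of −4 the chromium centre must be in the +2 oxidation state. Chromium is a group-6 element; Cr(II) is therefore d⁴. Bromide and oxalate are weak-field ligands for a first-row metal, so the complex is high-spin. The t₂g³e_g¹ (high-spin) configuration has an unevenly filled e_g set; the Jahn–Teller theorem predicts a tetragonal distortion (typically axial elongation) to lift the degeneracy.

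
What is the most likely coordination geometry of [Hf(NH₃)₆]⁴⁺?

Ligand charges: ammonia is neutral. With an overall charge of +4 the hafnium centre must be in the +4 oxidation state.
Hf sits in group 4, so the d-electron count is 4 − 4 = 0.
Coordination number: 6.
Six donors around a single metal centre give an octahedral coordination sphere.

octahedral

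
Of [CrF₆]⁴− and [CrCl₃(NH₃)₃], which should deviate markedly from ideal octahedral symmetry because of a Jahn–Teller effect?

[CrF₆]⁴−: Ligand charges: each fluoride is −1. With an overall charge of −4 the chromium centre must be in the +2 oxidation state. Cr sits in group 6, so the d-electron count is 6 − 2 = 4. Fluoride is a weak-field ligand for a first-row metal, so the complex is high-spin. The t₂g³e_g¹ (high-spin) configuration has an unevenly filled e_g set; the Jahn–Teller theorem predicts a tetragonal distortion (typically axial elongation) to lift the degeneracy.
[CrCl₃(NH₃)₃]: Each chloride is −1; ammonia is neutral; balancing the 0 overall charge requires Cr(III). Group 6 minus oxidation state 3 gives a d³ configuration. The d³ configuration leaves the e_g set evenly filled (or empty) — no strong Jahn–Teller driving force.

[CrF₆]⁴−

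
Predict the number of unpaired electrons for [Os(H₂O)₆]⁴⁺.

2

Summing ligand charges against the +4 overall charge gives an oxidation state of +4 for osmium.
Osmium is a group-8 element; Os(IV) is therefore d⁴.
The spin state decides the count: a 5d ion has a large Δₒ and is invariably low-spin.
An octahedral low-spin d⁴ ion is t₂g⁴e_g⁰, giving 2 unpaired electrons.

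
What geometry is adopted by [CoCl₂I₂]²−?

tetrahedral

Each chloride is −1; each iodide is −1; balancing the −2 overall charge requires Co(II).
Cobalt is a group-9 element; Co(II) is therefore d⁷.
With 4 monodentate ligands the coordination number is 4.
Chloride and iodide are weak-field ligands.
For a high-spin 3d d⁷ ion with weak-field ligands the small Δₜ gives little square-planar CFSE advantage, so four ligands adopt the sterically favoured tetrahedral geometry.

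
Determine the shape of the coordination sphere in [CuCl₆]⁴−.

octahedral

Summing ligand charges against the −4 overall charge gives an oxidation state of +2 for copper.
Copper is a group-11 element; Cu(II) is therefore d⁹.
Coordination number: 6.
Six donors around a single metal centre give an octahedral coordination sphere.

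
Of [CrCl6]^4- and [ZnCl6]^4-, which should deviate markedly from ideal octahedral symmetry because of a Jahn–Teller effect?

[CrCl6]^4-

[CrCl6]^4-: Ligand charges: each chloride is −1. With an overall charge of −4 the chromium centre must be in the +2 oxidation state. Chromium is a group-6 element; Cr(II) is therefore d⁴. Chloride is a weak-field ligand for a first-row metal, so the complex is high-spin. The t₂g³e_g¹ (high-spin) configuration has an unevenly filled e_g set; the Jahn–Teller theorem predicts a tetragonal distortion (typically axial elongation) to lift the degeneracy.
[ZnCl6]^4-: Summing ligand charges against the −4 overall charge gives an oxidation state of +2 for zinc. Zn sits in group 12, so the d-electron count is 12 − 2 = 10. The d¹⁰ configuration leaves the e_g set evenly filled (or empty) — no strong Jahn–Teller driving force.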